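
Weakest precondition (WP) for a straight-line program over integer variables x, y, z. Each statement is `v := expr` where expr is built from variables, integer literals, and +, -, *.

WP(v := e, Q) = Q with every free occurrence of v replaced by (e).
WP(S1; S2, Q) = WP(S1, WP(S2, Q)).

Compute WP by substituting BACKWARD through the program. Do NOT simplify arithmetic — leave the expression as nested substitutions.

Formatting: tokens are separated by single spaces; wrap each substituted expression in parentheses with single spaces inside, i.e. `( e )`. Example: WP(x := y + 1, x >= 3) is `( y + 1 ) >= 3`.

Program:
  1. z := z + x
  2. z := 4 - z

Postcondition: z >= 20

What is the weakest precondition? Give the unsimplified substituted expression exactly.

post: z >= 20
stmt 2: z := 4 - z  -- replace 1 occurrence(s) of z with (4 - z)
  => ( 4 - z ) >= 20
stmt 1: z := z + x  -- replace 1 occurrence(s) of z with (z + x)
  => ( 4 - ( z + x ) ) >= 20

Answer: ( 4 - ( z + x ) ) >= 20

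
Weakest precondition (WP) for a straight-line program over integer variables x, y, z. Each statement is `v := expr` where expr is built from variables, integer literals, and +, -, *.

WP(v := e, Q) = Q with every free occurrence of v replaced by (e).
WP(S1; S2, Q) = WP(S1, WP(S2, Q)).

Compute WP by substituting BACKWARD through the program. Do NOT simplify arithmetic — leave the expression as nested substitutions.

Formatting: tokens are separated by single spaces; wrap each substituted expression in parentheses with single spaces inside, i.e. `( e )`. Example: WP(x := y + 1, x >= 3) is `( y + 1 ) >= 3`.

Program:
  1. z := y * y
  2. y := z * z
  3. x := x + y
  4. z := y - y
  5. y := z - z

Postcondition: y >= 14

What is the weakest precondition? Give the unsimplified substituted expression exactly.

Answer: ( ( ( ( y * y ) * ( y * y ) ) - ( ( y * y ) * ( y * y ) ) ) - ( ( ( y * y ) * ( y * y ) ) - ( ( y * y ) * ( y * y ) ) ) ) >= 14

Derivation:
post: y >= 14
stmt 5: y := z - z  -- replace 1 occurrence(s) of y with (z - z)
  => ( z - z ) >= 14
stmt 4: z := y - y  -- replace 2 occurrence(s) of z with (y - y)
  => ( ( y - y ) - ( y - y ) ) >= 14
stmt 3: x := x + y  -- replace 0 occurrence(s) of x with (x + y)
  => ( ( y - y ) - ( y - y ) ) >= 14
stmt 2: y := z * z  -- replace 4 occurrence(s) of y with (z * z)
  => ( ( ( z * z ) - ( z * z ) ) - ( ( z * z ) - ( z * z ) ) ) >= 14
stmt 1: z := y * y  -- replace 8 occurrence(s) of z with (y * y)
  => ( ( ( ( y * y ) * ( y * y ) ) - ( ( y * y ) * ( y * y ) ) ) - ( ( ( y * y ) * ( y * y ) ) - ( ( y * y ) * ( y * y ) ) ) ) >= 14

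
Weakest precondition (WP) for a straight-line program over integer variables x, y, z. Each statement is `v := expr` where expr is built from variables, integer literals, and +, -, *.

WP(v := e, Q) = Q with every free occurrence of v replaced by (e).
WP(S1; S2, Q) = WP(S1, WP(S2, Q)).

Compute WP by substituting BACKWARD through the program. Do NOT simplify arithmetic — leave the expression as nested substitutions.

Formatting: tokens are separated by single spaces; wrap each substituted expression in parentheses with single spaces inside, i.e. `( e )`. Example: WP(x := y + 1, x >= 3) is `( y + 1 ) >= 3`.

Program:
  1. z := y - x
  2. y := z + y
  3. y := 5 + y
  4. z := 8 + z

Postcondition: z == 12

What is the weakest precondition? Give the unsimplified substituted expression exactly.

post: z == 12
stmt 4: z := 8 + z  -- replace 1 occurrence(s) of z with (8 + z)
  => ( 8 + z ) == 12
stmt 3: y := 5 + y  -- replace 0 occurrence(s) of y with (5 + y)
  => ( 8 + z ) == 12
stmt 2: y := z + y  -- replace 0 occurrence(s) of y with (z + y)
  => ( 8 + z ) == 12
stmt 1: z := y - x  -- replace 1 occurrence(s) of z with (y - x)
  => ( 8 + ( y - x ) ) == 12

Answer: ( 8 + ( y - x ) ) == 12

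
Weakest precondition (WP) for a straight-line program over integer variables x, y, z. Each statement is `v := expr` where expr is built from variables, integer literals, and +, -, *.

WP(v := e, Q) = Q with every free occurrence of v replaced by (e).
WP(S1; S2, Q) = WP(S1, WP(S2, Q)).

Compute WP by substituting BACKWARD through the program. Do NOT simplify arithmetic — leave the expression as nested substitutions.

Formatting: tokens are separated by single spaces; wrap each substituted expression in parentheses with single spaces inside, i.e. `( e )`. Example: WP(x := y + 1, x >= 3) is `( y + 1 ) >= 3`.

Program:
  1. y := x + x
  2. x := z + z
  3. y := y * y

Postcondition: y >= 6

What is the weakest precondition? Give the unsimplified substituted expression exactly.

Answer: ( ( x + x ) * ( x + x ) ) >= 6

Derivation:
post: y >= 6
stmt 3: y := y * y  -- replace 1 occurrence(s) of y with (y * y)
  => ( y * y ) >= 6
stmt 2: x := z + z  -- replace 0 occurrence(s) of x with (z + z)
  => ( y * y ) >= 6
stmt 1: y := x + x  -- replace 2 occurrence(s) of y with (x + x)
  => ( ( x + x ) * ( x + x ) ) >= 6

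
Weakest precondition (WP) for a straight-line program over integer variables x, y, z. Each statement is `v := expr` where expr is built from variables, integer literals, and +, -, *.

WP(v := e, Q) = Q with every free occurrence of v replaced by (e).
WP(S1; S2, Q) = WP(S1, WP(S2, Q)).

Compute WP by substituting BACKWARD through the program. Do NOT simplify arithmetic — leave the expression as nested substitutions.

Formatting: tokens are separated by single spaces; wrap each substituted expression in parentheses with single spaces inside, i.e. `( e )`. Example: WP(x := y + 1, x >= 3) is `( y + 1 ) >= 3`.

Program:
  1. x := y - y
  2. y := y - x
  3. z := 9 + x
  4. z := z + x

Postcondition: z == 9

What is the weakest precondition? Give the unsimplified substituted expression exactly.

Answer: ( ( 9 + ( y - y ) ) + ( y - y ) ) == 9

Derivation:
post: z == 9
stmt 4: z := z + x  -- replace 1 occurrence(s) of z with (z + x)
  => ( z + x ) == 9
stmt 3: z := 9 + x  -- replace 1 occurrence(s) of z with (9 + x)
  => ( ( 9 + x ) + x ) == 9
stmt 2: y := y - x  -- replace 0 occurrence(s) of y with (y - x)
  => ( ( 9 + x ) + x ) == 9
stmt 1: x := y - y  -- replace 2 occurrence(s) of x with (y - y)
  => ( ( 9 + ( y - y ) ) + ( y - y ) ) == 9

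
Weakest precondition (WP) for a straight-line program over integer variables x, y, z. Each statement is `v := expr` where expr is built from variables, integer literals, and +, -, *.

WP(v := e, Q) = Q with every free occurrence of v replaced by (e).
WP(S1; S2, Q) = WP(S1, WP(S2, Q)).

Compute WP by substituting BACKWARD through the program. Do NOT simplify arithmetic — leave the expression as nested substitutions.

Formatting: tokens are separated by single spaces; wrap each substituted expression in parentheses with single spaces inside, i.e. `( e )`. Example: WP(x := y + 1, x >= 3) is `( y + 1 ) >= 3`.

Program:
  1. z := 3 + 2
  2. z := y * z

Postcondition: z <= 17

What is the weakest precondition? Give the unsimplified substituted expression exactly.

Answer: ( y * ( 3 + 2 ) ) <= 17

Derivation:
post: z <= 17
stmt 2: z := y * z  -- replace 1 occurrence(s) of z with (y * z)
  => ( y * z ) <= 17
stmt 1: z := 3 + 2  -- replace 1 occurrence(s) of z with (3 + 2)
  => ( y * ( 3 + 2 ) ) <= 17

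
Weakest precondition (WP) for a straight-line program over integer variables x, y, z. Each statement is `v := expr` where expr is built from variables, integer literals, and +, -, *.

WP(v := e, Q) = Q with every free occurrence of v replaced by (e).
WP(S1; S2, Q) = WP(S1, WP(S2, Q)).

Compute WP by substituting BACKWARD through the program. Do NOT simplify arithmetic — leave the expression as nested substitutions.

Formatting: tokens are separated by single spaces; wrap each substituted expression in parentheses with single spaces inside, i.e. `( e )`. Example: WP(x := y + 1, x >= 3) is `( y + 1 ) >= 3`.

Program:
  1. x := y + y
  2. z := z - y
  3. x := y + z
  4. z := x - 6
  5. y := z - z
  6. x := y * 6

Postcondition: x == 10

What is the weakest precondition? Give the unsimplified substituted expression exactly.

Answer: ( ( ( ( y + ( z - y ) ) - 6 ) - ( ( y + ( z - y ) ) - 6 ) ) * 6 ) == 10

Derivation:
post: x == 10
stmt 6: x := y * 6  -- replace 1 occurrence(s) of x with (y * 6)
  => ( y * 6 ) == 10
stmt 5: y := z - z  -- replace 1 occurrence(s) of y with (z - z)
  => ( ( z - z ) * 6 ) == 10
stmt 4: z := x - 6  -- replace 2 occurrence(s) of z with (x - 6)
  => ( ( ( x - 6 ) - ( x - 6 ) ) * 6 ) == 10
stmt 3: x := y + z  -- replace 2 occurrence(s) of x with (y + z)
  => ( ( ( ( y + z ) - 6 ) - ( ( y + z ) - 6 ) ) * 6 ) == 10
stmt 2: z := z - y  -- replace 2 occurrence(s) of z with (z - y)
  => ( ( ( ( y + ( z - y ) ) - 6 ) - ( ( y + ( z - y ) ) - 6 ) ) * 6 ) == 10
stmt 1: x := y + y  -- replace 0 occurrence(s) of x with (y + y)
  => ( ( ( ( y + ( z - y ) ) - 6 ) - ( ( y + ( z - y ) ) - 6 ) ) * 6 ) == 10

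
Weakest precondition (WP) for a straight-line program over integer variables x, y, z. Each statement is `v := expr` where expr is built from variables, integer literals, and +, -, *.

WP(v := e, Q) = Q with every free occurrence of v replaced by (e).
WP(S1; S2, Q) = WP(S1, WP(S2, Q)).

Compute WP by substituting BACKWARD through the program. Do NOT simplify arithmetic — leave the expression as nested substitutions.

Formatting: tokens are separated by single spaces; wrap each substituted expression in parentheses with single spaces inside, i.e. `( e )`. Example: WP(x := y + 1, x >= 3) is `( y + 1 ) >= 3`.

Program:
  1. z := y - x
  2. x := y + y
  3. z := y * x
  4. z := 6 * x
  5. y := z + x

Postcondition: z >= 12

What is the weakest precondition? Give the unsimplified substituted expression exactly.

post: z >= 12
stmt 5: y := z + x  -- replace 0 occurrence(s) of y with (z + x)
  => z >= 12
stmt 4: z := 6 * x  -- replace 1 occurrence(s) of z with (6 * x)
  => ( 6 * x ) >= 12
stmt 3: z := y * x  -- replace 0 occurrence(s) of z with (y * x)
  => ( 6 * x ) >= 12
stmt 2: x := y + y  -- replace 1 occurrence(s) of x with (y + y)
  => ( 6 * ( y + y ) ) >= 12
stmt 1: z := y - x  -- replace 0 occurrence(s) of z with (y - x)
  => ( 6 * ( y + y ) ) >= 12

Answer: ( 6 * ( y + y ) ) >= 12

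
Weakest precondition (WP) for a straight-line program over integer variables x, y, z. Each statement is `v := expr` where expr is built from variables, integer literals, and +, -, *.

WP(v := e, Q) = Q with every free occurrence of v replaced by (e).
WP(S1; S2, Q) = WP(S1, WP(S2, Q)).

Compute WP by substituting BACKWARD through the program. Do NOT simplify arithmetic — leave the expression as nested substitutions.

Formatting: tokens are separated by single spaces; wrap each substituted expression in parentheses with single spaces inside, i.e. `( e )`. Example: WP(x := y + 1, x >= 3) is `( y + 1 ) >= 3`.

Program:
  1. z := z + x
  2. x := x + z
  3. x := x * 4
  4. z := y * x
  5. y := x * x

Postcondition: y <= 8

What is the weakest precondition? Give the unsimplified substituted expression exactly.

Answer: ( ( ( x + ( z + x ) ) * 4 ) * ( ( x + ( z + x ) ) * 4 ) ) <= 8

Derivation:
post: y <= 8
stmt 5: y := x * x  -- replace 1 occurrence(s) of y with (x * x)
  => ( x * x ) <= 8
stmt 4: z := y * x  -- replace 0 occurrence(s) of z with (y * x)
  => ( x * x ) <= 8
stmt 3: x := x * 4  -- replace 2 occurrence(s) of x with (x * 4)
  => ( ( x * 4 ) * ( x * 4 ) ) <= 8
stmt 2: x := x + z  -- replace 2 occurrence(s) of x with (x + z)
  => ( ( ( x + z ) * 4 ) * ( ( x + z ) * 4 ) ) <= 8
stmt 1: z := z + x  -- replace 2 occurrence(s) of z with (z + x)
  => ( ( ( x + ( z + x ) ) * 4 ) * ( ( x + ( z + x ) ) * 4 ) ) <= 8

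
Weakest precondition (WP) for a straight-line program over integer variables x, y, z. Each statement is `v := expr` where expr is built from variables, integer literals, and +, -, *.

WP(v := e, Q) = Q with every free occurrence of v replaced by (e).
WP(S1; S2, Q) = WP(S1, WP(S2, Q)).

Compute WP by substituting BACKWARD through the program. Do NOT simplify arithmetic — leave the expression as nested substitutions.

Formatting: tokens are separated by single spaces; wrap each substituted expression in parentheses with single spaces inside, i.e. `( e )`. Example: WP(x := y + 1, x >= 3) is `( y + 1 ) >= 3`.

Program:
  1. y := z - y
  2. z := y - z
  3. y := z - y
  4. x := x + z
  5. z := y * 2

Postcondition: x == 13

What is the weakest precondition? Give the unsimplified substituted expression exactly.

Answer: ( x + ( ( z - y ) - z ) ) == 13

Derivation:
post: x == 13
stmt 5: z := y * 2  -- replace 0 occurrence(s) of z with (y * 2)
  => x == 13
stmt 4: x := x + z  -- replace 1 occurrence(s) of x with (x + z)
  => ( x + z ) == 13
stmt 3: y := z - y  -- replace 0 occurrence(s) of y with (z - y)
  => ( x + z ) == 13
stmt 2: z := y - z  -- replace 1 occurrence(s) of z with (y - z)
  => ( x + ( y - z ) ) == 13
stmt 1: y := z - y  -- replace 1 occurrence(s) of y with (z - y)
  => ( x + ( ( z - y ) - z ) ) == 13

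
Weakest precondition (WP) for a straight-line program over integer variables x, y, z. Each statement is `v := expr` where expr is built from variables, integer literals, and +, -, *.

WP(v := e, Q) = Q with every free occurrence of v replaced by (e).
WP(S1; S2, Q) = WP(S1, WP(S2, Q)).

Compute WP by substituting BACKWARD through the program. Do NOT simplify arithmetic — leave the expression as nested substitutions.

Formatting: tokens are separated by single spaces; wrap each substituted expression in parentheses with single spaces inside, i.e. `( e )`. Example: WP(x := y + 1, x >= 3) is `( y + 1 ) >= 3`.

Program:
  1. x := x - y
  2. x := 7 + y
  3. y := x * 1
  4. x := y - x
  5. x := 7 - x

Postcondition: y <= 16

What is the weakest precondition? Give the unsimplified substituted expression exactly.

post: y <= 16
stmt 5: x := 7 - x  -- replace 0 occurrence(s) of x with (7 - x)
  => y <= 16
stmt 4: x := y - x  -- replace 0 occurrence(s) of x with (y - x)
  => y <= 16
stmt 3: y := x * 1  -- replace 1 occurrence(s) of y with (x * 1)
  => ( x * 1 ) <= 16
stmt 2: x := 7 + y  -- replace 1 occurrence(s) of x with (7 + y)
  => ( ( 7 + y ) * 1 ) <= 16
stmt 1: x := x - y  -- replace 0 occurrence(s) of x with (x - y)
  => ( ( 7 + y ) * 1 ) <= 16

Answer: ( ( 7 + y ) * 1 ) <= 16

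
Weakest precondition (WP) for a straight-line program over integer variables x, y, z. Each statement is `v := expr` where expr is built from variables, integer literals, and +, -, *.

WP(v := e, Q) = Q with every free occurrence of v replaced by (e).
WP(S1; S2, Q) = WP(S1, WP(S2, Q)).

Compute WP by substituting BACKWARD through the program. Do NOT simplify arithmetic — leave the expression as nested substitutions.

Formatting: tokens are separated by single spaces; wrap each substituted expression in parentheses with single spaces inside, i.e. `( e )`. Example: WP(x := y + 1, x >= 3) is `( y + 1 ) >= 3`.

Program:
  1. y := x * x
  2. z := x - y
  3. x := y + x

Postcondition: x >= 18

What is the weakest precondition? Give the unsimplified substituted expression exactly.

post: x >= 18
stmt 3: x := y + x  -- replace 1 occurrence(s) of x with (y + x)
  => ( y + x ) >= 18
stmt 2: z := x - y  -- replace 0 occurrence(s) of z with (x - y)
  => ( y + x ) >= 18
stmt 1: y := x * x  -- replace 1 occurrence(s) of y with (x * x)
  => ( ( x * x ) + x ) >= 18

Answer: ( ( x * x ) + x ) >= 18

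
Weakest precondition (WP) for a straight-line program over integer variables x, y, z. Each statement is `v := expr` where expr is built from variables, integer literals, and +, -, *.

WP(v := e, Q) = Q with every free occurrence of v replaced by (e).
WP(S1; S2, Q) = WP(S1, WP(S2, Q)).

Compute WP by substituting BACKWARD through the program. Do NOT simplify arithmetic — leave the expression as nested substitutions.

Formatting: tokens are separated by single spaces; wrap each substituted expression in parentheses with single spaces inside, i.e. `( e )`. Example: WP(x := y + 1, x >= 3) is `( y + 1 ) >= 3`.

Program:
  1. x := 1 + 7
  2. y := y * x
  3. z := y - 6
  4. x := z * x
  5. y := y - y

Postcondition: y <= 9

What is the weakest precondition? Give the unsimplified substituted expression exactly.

post: y <= 9
stmt 5: y := y - y  -- replace 1 occurrence(s) of y with (y - y)
  => ( y - y ) <= 9
stmt 4: x := z * x  -- replace 0 occurrence(s) of x with (z * x)
  => ( y - y ) <= 9
stmt 3: z := y - 6  -- replace 0 occurrence(s) of z with (y - 6)
  => ( y - y ) <= 9
stmt 2: y := y * x  -- replace 2 occurrence(s) of y with (y * x)
  => ( ( y * x ) - ( y * x ) ) <= 9
stmt 1: x := 1 + 7  -- replace 2 occurrence(s) of x with (1 + 7)
  => ( ( y * ( 1 + 7 ) ) - ( y * ( 1 + 7 ) ) ) <= 9

Answer: ( ( y * ( 1 + 7 ) ) - ( y * ( 1 + 7 ) ) ) <= 9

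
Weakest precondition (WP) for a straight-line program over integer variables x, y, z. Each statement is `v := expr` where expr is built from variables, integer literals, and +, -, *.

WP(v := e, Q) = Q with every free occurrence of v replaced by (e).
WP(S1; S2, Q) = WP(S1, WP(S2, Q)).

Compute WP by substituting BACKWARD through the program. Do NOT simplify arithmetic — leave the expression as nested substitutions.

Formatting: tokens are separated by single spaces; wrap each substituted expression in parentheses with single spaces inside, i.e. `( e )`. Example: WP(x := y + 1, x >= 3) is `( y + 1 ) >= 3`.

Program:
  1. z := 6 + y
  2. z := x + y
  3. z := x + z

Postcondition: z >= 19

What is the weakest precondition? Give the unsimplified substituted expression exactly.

post: z >= 19
stmt 3: z := x + z  -- replace 1 occurrence(s) of z with (x + z)
  => ( x + z ) >= 19
stmt 2: z := x + y  -- replace 1 occurrence(s) of z with (x + y)
  => ( x + ( x + y ) ) >= 19
stmt 1: z := 6 + y  -- replace 0 occurrence(s) of z with (6 + y)
  => ( x + ( x + y ) ) >= 19

Answer: ( x + ( x + y ) ) >= 19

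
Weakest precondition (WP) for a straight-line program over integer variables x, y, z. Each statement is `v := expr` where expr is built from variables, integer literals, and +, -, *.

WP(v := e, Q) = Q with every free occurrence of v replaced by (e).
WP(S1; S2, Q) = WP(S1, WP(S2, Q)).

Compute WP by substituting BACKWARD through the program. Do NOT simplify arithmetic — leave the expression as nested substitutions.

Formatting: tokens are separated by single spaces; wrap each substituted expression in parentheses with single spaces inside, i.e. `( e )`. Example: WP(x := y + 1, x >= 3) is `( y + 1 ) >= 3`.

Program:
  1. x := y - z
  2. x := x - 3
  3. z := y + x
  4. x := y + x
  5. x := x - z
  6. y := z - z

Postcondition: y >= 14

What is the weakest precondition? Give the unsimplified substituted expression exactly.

Answer: ( ( y + ( ( y - z ) - 3 ) ) - ( y + ( ( y - z ) - 3 ) ) ) >= 14

Derivation:
post: y >= 14
stmt 6: y := z - z  -- replace 1 occurrence(s) of y with (z - z)
  => ( z - z ) >= 14
stmt 5: x := x - z  -- replace 0 occurrence(s) of x with (x - z)
  => ( z - z ) >= 14
stmt 4: x := y + x  -- replace 0 occurrence(s) of x with (y + x)
  => ( z - z ) >= 14
stmt 3: z := y + x  -- replace 2 occurrence(s) of z with (y + x)
  => ( ( y + x ) - ( y + x ) ) >= 14
stmt 2: x := x - 3  -- replace 2 occurrence(s) of x with (x - 3)
  => ( ( y + ( x - 3 ) ) - ( y + ( x - 3 ) ) ) >= 14
stmt 1: x := y - z  -- replace 2 occurrence(s) of x with (y - z)
  => ( ( y + ( ( y - z ) - 3 ) ) - ( y + ( ( y - z ) - 3 ) ) ) >= 14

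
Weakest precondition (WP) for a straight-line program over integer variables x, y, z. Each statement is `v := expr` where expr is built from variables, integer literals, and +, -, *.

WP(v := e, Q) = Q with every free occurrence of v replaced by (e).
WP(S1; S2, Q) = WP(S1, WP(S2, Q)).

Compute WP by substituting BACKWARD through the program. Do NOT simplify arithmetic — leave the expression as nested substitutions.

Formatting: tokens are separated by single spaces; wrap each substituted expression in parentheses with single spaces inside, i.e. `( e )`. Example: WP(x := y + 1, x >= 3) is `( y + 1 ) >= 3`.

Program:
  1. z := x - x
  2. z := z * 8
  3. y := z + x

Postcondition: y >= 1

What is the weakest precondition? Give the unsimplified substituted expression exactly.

Answer: ( ( ( x - x ) * 8 ) + x ) >= 1

Derivation:
post: y >= 1
stmt 3: y := z + x  -- replace 1 occurrence(s) of y with (z + x)
  => ( z + x ) >= 1
stmt 2: z := z * 8  -- replace 1 occurrence(s) of z with (z * 8)
  => ( ( z * 8 ) + x ) >= 1
stmt 1: z := x - x  -- replace 1 occurrence(s) of z with (x - x)
  => ( ( ( x - x ) * 8 ) + x ) >= 1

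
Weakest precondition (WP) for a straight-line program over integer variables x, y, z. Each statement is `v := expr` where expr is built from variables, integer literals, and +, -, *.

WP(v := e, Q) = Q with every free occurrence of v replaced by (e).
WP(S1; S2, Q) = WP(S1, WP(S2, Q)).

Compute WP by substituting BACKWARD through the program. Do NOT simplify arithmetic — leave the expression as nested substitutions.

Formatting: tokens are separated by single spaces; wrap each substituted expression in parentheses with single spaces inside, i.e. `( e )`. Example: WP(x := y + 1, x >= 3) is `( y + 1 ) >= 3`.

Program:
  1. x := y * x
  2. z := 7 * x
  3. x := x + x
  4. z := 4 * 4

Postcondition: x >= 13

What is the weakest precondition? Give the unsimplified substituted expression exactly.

Answer: ( ( y * x ) + ( y * x ) ) >= 13

Derivation:
post: x >= 13
stmt 4: z := 4 * 4  -- replace 0 occurrence(s) of z with (4 * 4)
  => x >= 13
stmt 3: x := x + x  -- replace 1 occurrence(s) of x with (x + x)
  => ( x + x ) >= 13
stmt 2: z := 7 * x  -- replace 0 occurrence(s) of z with (7 * x)
  => ( x + x ) >= 13
stmt 1: x := y * x  -- replace 2 occurrence(s) of x with (y * x)
  => ( ( y * x ) + ( y * x ) ) >= 13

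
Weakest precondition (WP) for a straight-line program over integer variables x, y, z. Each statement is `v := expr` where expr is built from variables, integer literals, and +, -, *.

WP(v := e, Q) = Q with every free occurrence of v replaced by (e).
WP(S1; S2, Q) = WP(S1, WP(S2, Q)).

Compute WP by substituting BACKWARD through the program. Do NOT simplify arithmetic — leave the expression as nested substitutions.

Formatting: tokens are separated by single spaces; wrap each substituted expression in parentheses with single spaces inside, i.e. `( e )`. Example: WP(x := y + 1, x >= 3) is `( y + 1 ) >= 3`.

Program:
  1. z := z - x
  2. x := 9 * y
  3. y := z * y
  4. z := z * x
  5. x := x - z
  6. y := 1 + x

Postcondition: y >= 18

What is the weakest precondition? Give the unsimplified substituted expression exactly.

post: y >= 18
stmt 6: y := 1 + x  -- replace 1 occurrence(s) of y with (1 + x)
  => ( 1 + x ) >= 18
stmt 5: x := x - z  -- replace 1 occurrence(s) of x with (x - z)
  => ( 1 + ( x - z ) ) >= 18
stmt 4: z := z * x  -- replace 1 occurrence(s) of z with (z * x)
  => ( 1 + ( x - ( z * x ) ) ) >= 18
stmt 3: y := z * y  -- replace 0 occurrence(s) of y with (z * y)
  => ( 1 + ( x - ( z * x ) ) ) >= 18
stmt 2: x := 9 * y  -- replace 2 occurrence(s) of x with (9 * y)
  => ( 1 + ( ( 9 * y ) - ( z * ( 9 * y ) ) ) ) >= 18
stmt 1: z := z - x  -- replace 1 occurrence(s) of z with (z - x)
  => ( 1 + ( ( 9 * y ) - ( ( z - x ) * ( 9 * y ) ) ) ) >= 18

Answer: ( 1 + ( ( 9 * y ) - ( ( z - x ) * ( 9 * y ) ) ) ) >= 18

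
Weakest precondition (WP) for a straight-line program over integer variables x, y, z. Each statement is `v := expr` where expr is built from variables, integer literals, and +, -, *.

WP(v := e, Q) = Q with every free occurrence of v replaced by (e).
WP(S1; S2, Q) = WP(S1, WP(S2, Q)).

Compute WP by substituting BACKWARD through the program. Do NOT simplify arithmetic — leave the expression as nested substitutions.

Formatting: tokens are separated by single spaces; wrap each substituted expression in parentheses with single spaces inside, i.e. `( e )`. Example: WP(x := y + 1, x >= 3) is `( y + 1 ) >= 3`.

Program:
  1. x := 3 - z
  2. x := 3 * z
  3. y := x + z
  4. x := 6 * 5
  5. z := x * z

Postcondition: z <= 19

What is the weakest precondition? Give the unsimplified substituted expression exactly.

post: z <= 19
stmt 5: z := x * z  -- replace 1 occurrence(s) of z with (x * z)
  => ( x * z ) <= 19
stmt 4: x := 6 * 5  -- replace 1 occurrence(s) of x with (6 * 5)
  => ( ( 6 * 5 ) * z ) <= 19
stmt 3: y := x + z  -- replace 0 occurrence(s) of y with (x + z)
  => ( ( 6 * 5 ) * z ) <= 19
stmt 2: x := 3 * z  -- replace 0 occurrence(s) of x with (3 * z)
  => ( ( 6 * 5 ) * z ) <= 19
stmt 1: x := 3 - z  -- replace 0 occurrence(s) of x with (3 - z)
  => ( ( 6 * 5 ) * z ) <= 19

Answer: ( ( 6 * 5 ) * z ) <= 19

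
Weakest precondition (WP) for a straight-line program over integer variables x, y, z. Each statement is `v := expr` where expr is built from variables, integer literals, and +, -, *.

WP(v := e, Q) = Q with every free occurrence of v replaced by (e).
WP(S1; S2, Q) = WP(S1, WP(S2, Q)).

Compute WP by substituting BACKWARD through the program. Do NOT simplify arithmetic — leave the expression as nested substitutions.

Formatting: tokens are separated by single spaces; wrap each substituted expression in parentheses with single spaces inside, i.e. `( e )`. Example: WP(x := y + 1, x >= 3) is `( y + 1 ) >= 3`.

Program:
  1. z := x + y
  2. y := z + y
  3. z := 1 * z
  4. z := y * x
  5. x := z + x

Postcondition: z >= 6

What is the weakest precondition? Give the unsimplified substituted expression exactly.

Answer: ( ( ( x + y ) + y ) * x ) >= 6

Derivation:
post: z >= 6
stmt 5: x := z + x  -- replace 0 occurrence(s) of x with (z + x)
  => z >= 6
stmt 4: z := y * x  -- replace 1 occurrence(s) of z with (y * x)
  => ( y * x ) >= 6
stmt 3: z := 1 * z  -- replace 0 occurrence(s) of z with (1 * z)
  => ( y * x ) >= 6
stmt 2: y := z + y  -- replace 1 occurrence(s) of y with (z + y)
  => ( ( z + y ) * x ) >= 6
stmt 1: z := x + y  -- replace 1 occurrence(s) of z with (x + y)
  => ( ( ( x + y ) + y ) * x ) >= 6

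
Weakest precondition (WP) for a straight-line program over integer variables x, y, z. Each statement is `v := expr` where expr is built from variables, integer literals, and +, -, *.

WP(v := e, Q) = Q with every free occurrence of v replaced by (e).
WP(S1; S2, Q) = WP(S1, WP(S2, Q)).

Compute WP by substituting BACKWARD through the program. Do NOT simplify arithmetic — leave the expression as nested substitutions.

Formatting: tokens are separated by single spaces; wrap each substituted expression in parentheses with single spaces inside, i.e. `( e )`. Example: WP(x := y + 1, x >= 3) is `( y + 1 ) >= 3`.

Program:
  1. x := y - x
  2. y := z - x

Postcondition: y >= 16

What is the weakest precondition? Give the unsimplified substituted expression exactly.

post: y >= 16
stmt 2: y := z - x  -- replace 1 occurrence(s) of y with (z - x)
  => ( z - x ) >= 16
stmt 1: x := y - x  -- replace 1 occurrence(s) of x with (y - x)
  => ( z - ( y - x ) ) >= 16

Answer: ( z - ( y - x ) ) >= 16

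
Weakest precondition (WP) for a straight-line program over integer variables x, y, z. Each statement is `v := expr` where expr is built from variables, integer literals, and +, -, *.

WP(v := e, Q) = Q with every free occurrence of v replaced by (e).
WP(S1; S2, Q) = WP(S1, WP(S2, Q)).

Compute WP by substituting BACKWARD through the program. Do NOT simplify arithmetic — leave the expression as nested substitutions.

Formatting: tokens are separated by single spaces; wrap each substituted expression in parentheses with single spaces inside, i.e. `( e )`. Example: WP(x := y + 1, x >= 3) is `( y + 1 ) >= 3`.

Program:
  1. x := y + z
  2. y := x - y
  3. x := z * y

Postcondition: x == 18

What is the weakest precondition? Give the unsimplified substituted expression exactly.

Answer: ( z * ( ( y + z ) - y ) ) == 18

Derivation:
post: x == 18
stmt 3: x := z * y  -- replace 1 occurrence(s) of x with (z * y)
  => ( z * y ) == 18
stmt 2: y := x - y  -- replace 1 occurrence(s) of y with (x - y)
  => ( z * ( x - y ) ) == 18
stmt 1: x := y + z  -- replace 1 occurrence(s) of x with (y + z)
  => ( z * ( ( y + z ) - y ) ) == 18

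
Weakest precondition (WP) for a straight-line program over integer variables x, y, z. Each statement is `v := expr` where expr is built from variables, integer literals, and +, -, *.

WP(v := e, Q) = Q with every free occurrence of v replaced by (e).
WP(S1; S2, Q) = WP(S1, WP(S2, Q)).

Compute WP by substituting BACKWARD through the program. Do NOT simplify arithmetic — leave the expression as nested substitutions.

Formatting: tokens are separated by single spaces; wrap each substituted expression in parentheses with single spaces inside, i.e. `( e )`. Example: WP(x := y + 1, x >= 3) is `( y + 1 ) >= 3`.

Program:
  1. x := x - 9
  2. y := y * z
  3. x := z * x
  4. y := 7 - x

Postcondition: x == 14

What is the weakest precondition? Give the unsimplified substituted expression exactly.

Answer: ( z * ( x - 9 ) ) == 14

Derivation:
post: x == 14
stmt 4: y := 7 - x  -- replace 0 occurrence(s) of y with (7 - x)
  => x == 14
stmt 3: x := z * x  -- replace 1 occurrence(s) of x with (z * x)
  => ( z * x ) == 14
stmt 2: y := y * z  -- replace 0 occurrence(s) of y with (y * z)
  => ( z * x ) == 14
stmt 1: x := x - 9  -- replace 1 occurrence(s) of x with (x - 9)
  => ( z * ( x - 9 ) ) == 14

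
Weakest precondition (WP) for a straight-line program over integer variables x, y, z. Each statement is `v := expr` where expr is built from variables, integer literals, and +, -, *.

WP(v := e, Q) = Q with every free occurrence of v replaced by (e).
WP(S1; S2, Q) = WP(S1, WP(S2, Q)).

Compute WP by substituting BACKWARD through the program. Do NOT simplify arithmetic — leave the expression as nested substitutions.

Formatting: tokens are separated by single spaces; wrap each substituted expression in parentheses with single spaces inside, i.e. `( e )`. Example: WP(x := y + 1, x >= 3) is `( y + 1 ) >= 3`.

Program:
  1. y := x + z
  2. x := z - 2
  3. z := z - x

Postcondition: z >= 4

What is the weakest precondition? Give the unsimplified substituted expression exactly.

post: z >= 4
stmt 3: z := z - x  -- replace 1 occurrence(s) of z with (z - x)
  => ( z - x ) >= 4
stmt 2: x := z - 2  -- replace 1 occurrence(s) of x with (z - 2)
  => ( z - ( z - 2 ) ) >= 4
stmt 1: y := x + z  -- replace 0 occurrence(s) of y with (x + z)
  => ( z - ( z - 2 ) ) >= 4

Answer: ( z - ( z - 2 ) ) >= 4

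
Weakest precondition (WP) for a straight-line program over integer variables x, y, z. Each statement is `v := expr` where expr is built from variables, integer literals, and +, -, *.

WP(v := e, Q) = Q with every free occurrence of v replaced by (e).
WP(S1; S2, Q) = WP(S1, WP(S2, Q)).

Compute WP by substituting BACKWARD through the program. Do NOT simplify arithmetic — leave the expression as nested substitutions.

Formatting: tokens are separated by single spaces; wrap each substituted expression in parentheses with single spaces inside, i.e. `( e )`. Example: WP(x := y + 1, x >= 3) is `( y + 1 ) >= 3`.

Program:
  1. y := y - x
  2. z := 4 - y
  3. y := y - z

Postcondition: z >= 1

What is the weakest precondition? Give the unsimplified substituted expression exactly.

post: z >= 1
stmt 3: y := y - z  -- replace 0 occurrence(s) of y with (y - z)
  => z >= 1
stmt 2: z := 4 - y  -- replace 1 occurrence(s) of z with (4 - y)
  => ( 4 - y ) >= 1
stmt 1: y := y - x  -- replace 1 occurrence(s) of y with (y - x)
  => ( 4 - ( y - x ) ) >= 1

Answer: ( 4 - ( y - x ) ) >= 1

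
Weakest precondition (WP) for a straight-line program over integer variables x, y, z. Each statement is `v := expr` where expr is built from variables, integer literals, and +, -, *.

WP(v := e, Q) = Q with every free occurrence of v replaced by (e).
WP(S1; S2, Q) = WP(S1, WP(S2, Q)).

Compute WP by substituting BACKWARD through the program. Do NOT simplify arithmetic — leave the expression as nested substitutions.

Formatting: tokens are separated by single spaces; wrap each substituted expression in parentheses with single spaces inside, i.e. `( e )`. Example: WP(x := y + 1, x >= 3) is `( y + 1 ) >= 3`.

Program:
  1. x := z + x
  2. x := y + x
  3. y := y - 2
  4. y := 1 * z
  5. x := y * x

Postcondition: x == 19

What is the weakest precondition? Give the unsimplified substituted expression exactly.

Answer: ( ( 1 * z ) * ( y + ( z + x ) ) ) == 19

Derivation:
post: x == 19
stmt 5: x := y * x  -- replace 1 occurrence(s) of x with (y * x)
  => ( y * x ) == 19
stmt 4: y := 1 * z  -- replace 1 occurrence(s) of y with (1 * z)
  => ( ( 1 * z ) * x ) == 19
stmt 3: y := y - 2  -- replace 0 occurrence(s) of y with (y - 2)
  => ( ( 1 * z ) * x ) == 19
stmt 2: x := y + x  -- replace 1 occurrence(s) of x with (y + x)
  => ( ( 1 * z ) * ( y + x ) ) == 19
stmt 1: x := z + x  -- replace 1 occurrence(s) of x with (z + x)
  => ( ( 1 * z ) * ( y + ( z + x ) ) ) == 19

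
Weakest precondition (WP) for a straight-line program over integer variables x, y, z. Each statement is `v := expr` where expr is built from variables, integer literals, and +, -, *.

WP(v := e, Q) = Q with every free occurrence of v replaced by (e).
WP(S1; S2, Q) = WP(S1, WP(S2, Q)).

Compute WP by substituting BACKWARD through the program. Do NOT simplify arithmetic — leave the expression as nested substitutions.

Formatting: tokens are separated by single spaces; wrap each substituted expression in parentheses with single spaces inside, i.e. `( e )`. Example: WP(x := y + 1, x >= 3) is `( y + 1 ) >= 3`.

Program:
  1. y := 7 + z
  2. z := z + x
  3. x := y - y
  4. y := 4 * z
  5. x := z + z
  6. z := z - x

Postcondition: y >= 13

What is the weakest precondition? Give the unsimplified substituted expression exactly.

Answer: ( 4 * ( z + x ) ) >= 13

Derivation:
post: y >= 13
stmt 6: z := z - x  -- replace 0 occurrence(s) of z with (z - x)
  => y >= 13
stmt 5: x := z + z  -- replace 0 occurrence(s) of x with (z + z)
  => y >= 13
stmt 4: y := 4 * z  -- replace 1 occurrence(s) of y with (4 * z)
  => ( 4 * z ) >= 13
stmt 3: x := y - y  -- replace 0 occurrence(s) of x with (y - y)
  => ( 4 * z ) >= 13
stmt 2: z := z + x  -- replace 1 occurrence(s) of z with (z + x)
  => ( 4 * ( z + x ) ) >= 13
stmt 1: y := 7 + z  -- replace 0 occurrence(s) of y with (7 + z)
  => ( 4 * ( z + x ) ) >= 13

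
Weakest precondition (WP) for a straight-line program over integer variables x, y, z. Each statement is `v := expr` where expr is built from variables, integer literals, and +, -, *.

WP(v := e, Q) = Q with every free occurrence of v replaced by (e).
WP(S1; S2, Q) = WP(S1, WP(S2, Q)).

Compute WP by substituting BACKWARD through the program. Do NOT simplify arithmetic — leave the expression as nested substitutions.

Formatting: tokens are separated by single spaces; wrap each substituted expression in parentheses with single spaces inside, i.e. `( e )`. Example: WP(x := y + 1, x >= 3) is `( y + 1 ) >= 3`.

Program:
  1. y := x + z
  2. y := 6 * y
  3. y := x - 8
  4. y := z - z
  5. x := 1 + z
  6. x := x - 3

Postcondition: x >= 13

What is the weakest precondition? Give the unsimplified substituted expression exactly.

post: x >= 13
stmt 6: x := x - 3  -- replace 1 occurrence(s) of x with (x - 3)
  => ( x - 3 ) >= 13
stmt 5: x := 1 + z  -- replace 1 occurrence(s) of x with (1 + z)
  => ( ( 1 + z ) - 3 ) >= 13
stmt 4: y := z - z  -- replace 0 occurrence(s) of y with (z - z)
  => ( ( 1 + z ) - 3 ) >= 13
stmt 3: y := x - 8  -- replace 0 occurrence(s) of y with (x - 8)
  => ( ( 1 + z ) - 3 ) >= 13
stmt 2: y := 6 * y  -- replace 0 occurrence(s) of y with (6 * y)
  => ( ( 1 + z ) - 3 ) >= 13
stmt 1: y := x + z  -- replace 0 occurrence(s) of y with (x + z)
  => ( ( 1 + z ) - 3 ) >= 13

Answer: ( ( 1 + z ) - 3 ) >= 13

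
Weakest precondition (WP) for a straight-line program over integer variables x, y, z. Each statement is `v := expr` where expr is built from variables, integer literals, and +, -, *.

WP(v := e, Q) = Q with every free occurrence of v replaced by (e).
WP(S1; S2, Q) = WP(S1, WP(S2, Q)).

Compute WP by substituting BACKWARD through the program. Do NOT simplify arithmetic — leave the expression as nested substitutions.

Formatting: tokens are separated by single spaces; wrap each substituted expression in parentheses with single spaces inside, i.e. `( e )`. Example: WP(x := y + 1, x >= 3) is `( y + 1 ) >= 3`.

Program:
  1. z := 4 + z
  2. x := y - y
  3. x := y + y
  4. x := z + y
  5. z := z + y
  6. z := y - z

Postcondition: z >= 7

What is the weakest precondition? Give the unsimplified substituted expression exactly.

post: z >= 7
stmt 6: z := y - z  -- replace 1 occurrence(s) of z with (y - z)
  => ( y - z ) >= 7
stmt 5: z := z + y  -- replace 1 occurrence(s) of z with (z + y)
  => ( y - ( z + y ) ) >= 7
stmt 4: x := z + y  -- replace 0 occurrence(s) of x with (z + y)
  => ( y - ( z + y ) ) >= 7
stmt 3: x := y + y  -- replace 0 occurrence(s) of x with (y + y)
  => ( y - ( z + y ) ) >= 7
stmt 2: x := y - y  -- replace 0 occurrence(s) of x with (y - y)
  => ( y - ( z + y ) ) >= 7
stmt 1: z := 4 + z  -- replace 1 occurrence(s) of z with (4 + z)
  => ( y - ( ( 4 + z ) + y ) ) >= 7

Answer: ( y - ( ( 4 + z ) + y ) ) >= 7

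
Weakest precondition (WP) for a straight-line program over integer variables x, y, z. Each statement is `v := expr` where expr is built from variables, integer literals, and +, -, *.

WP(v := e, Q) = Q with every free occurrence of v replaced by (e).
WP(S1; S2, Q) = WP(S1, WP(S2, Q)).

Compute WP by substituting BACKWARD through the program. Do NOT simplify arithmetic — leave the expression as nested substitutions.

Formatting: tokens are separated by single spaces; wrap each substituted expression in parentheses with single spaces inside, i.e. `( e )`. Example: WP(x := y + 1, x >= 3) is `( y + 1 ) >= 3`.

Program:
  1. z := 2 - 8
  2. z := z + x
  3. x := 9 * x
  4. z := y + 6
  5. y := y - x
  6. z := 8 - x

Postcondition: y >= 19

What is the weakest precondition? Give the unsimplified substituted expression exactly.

post: y >= 19
stmt 6: z := 8 - x  -- replace 0 occurrence(s) of z with (8 - x)
  => y >= 19
stmt 5: y := y - x  -- replace 1 occurrence(s) of y with (y - x)
  => ( y - x ) >= 19
stmt 4: z := y + 6  -- replace 0 occurrence(s) of z with (y + 6)
  => ( y - x ) >= 19
stmt 3: x := 9 * x  -- replace 1 occurrence(s) of x with (9 * x)
  => ( y - ( 9 * x ) ) >= 19
stmt 2: z := z + x  -- replace 0 occurrence(s) of z with (z + x)
  => ( y - ( 9 * x ) ) >= 19
stmt 1: z := 2 - 8  -- replace 0 occurrence(s) of z with (2 - 8)
  => ( y - ( 9 * x ) ) >= 19

Answer: ( y - ( 9 * x ) ) >= 19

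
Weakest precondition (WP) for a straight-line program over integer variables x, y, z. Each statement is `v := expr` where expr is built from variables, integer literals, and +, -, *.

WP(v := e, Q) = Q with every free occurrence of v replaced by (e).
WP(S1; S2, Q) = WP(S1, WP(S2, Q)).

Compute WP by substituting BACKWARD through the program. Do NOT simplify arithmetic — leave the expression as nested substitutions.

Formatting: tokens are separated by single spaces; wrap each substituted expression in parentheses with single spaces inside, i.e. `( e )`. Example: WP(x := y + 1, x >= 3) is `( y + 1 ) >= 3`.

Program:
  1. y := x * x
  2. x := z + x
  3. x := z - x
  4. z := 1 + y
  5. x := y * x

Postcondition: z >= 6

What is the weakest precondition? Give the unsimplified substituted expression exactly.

post: z >= 6
stmt 5: x := y * x  -- replace 0 occurrence(s) of x with (y * x)
  => z >= 6
stmt 4: z := 1 + y  -- replace 1 occurrence(s) of z with (1 + y)
  => ( 1 + y ) >= 6
stmt 3: x := z - x  -- replace 0 occurrence(s) of x with (z - x)
  => ( 1 + y ) >= 6
stmt 2: x := z + x  -- replace 0 occurrence(s) of x with (z + x)
  => ( 1 + y ) >= 6
stmt 1: y := x * x  -- replace 1 occurrence(s) of y with (x * x)
  => ( 1 + ( x * x ) ) >= 6

Answer: ( 1 + ( x * x ) ) >= 6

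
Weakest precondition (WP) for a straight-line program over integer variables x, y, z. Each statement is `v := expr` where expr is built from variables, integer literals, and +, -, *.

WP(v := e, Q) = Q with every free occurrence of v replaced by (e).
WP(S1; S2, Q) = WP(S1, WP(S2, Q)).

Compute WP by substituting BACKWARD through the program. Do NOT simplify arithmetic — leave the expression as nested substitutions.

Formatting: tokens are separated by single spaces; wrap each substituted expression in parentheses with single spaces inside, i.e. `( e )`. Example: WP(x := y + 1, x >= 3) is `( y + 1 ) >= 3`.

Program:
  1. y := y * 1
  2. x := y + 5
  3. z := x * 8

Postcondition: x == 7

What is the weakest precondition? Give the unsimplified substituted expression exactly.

Answer: ( ( y * 1 ) + 5 ) == 7

Derivation:
post: x == 7
stmt 3: z := x * 8  -- replace 0 occurrence(s) of z with (x * 8)
  => x == 7
stmt 2: x := y + 5  -- replace 1 occurrence(s) of x with (y + 5)
  => ( y + 5 ) == 7
stmt 1: y := y * 1  -- replace 1 occurrence(s) of y with (y * 1)
  => ( ( y * 1 ) + 5 ) == 7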